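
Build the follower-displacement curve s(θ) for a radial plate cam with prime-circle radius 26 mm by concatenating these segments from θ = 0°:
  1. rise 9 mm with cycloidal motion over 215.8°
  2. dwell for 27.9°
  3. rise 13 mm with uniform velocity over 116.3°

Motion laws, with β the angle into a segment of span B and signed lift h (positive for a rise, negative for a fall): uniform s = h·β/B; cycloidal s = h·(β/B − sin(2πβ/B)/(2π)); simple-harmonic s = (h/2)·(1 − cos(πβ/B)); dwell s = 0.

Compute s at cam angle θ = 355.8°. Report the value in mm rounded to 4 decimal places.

seg 1 [0°–215.8°] cycloidal, h=9: full span → s += 9 → s = 9.0000
seg 2 [215.8°–243.7°] dwell: s stays 9.0000
seg 3 [243.7°–360°] uniform, h=13: θ=355.8° here. β=112.1, B=116.3. 13·112.1/116.3 = 12.5305 → s = 21.5305

21.5305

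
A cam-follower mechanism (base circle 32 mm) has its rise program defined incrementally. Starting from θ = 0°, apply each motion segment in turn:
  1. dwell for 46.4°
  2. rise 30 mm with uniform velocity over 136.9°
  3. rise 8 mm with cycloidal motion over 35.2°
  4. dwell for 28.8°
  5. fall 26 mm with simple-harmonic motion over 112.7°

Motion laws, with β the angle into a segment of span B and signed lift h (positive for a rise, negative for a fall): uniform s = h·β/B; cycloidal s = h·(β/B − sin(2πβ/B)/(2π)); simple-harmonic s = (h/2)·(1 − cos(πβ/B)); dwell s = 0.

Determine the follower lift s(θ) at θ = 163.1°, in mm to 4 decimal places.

seg 1 [0°–46.4°] dwell: s stays 0.0000
seg 2 [46.4°–183.3°] uniform, h=30: θ=163.1° here. β=116.7, B=136.9. 30·116.7/136.9 = 25.5734 → s = 25.5734

25.5734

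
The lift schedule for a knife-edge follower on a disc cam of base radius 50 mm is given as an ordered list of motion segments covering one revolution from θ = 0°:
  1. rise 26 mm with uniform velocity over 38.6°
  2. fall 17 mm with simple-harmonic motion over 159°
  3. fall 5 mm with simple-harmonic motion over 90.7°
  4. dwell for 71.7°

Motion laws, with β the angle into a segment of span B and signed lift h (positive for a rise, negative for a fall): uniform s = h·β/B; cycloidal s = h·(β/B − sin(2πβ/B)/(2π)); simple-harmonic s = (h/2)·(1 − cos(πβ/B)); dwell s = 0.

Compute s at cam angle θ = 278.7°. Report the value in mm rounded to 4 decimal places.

seg 1 [0°–38.6°] uniform, h=26: full span → s += 26 → s = 26.0000
seg 2 [38.6°–197.6°] simple-harmonic, h=-17: full span → s += -17 → s = 9.0000
seg 3 [197.6°–288.3°] simple-harmonic, h=-5: θ=278.7° here. β=81.1, B=90.7. -5/2·(1 − cos(π·0.8942)) = -4.8631 → s = 4.1369

4.1369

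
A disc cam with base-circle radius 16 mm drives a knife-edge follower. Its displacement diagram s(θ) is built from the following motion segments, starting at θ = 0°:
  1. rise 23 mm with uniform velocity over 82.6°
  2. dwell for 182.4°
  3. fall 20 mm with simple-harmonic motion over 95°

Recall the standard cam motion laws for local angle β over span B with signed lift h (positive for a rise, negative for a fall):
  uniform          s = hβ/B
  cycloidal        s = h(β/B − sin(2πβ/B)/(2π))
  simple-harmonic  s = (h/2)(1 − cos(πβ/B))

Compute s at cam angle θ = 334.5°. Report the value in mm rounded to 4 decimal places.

seg 1 [0°–82.6°] uniform, h=23: full span → s += 23 → s = 23.0000
seg 2 [82.6°–265°] dwell: s stays 23.0000
seg 3 [265°–360°] simple-harmonic, h=-20: θ=334.5° here. β=69.5, B=95. -20/2·(1 − cos(π·0.7316)) = -16.6502 → s = 6.3498

6.3498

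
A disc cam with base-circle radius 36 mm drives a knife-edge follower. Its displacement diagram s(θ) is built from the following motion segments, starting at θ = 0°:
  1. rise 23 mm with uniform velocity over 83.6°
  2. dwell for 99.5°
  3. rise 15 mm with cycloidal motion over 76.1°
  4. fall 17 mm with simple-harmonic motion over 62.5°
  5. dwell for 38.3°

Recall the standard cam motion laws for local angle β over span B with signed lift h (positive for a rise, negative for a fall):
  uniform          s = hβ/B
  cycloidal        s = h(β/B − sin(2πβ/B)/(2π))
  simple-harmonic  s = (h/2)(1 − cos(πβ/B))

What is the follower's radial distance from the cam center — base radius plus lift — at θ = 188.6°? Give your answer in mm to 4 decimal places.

seg 1 [0°–83.6°] uniform, h=23: full span → s += 23 → s = 23.0000
seg 2 [83.6°–183.1°] dwell: s stays 23.0000
seg 3 [183.1°–259.2°] cycloidal, h=15: θ=188.6° here. β=5.5, B=76.1. 15·(0.0723 − sin(2π·0.0723)/(2π)) = 0.0369 → s = 23.0369
radial distance = base radius + s = 36 + 23.0369 = 59.0369

59.0369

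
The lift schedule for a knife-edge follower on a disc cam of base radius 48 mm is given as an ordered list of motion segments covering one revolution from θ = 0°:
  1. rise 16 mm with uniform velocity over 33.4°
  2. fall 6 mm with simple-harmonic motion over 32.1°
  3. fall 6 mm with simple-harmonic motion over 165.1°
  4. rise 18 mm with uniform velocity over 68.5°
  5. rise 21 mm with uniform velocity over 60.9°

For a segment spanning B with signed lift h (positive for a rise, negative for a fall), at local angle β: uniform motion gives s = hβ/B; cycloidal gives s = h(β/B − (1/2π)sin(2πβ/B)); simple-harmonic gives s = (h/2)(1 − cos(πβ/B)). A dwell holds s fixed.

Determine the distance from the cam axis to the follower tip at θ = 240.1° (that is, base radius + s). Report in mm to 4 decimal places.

seg 1 [0°–33.4°] uniform, h=16: full span → s += 16 → s = 16.0000
seg 2 [33.4°–65.5°] simple-harmonic, h=-6: full span → s += -6 → s = 10.0000
seg 3 [65.5°–230.6°] simple-harmonic, h=-6: full span → s += -6 → s = 4.0000
seg 4 [230.6°–299.1°] uniform, h=18: θ=240.1° here. β=9.5, B=68.5. 18·9.5/68.5 = 2.4964 → s = 6.4964
radial distance = base radius + s = 48 + 6.4964 = 54.4964

54.4964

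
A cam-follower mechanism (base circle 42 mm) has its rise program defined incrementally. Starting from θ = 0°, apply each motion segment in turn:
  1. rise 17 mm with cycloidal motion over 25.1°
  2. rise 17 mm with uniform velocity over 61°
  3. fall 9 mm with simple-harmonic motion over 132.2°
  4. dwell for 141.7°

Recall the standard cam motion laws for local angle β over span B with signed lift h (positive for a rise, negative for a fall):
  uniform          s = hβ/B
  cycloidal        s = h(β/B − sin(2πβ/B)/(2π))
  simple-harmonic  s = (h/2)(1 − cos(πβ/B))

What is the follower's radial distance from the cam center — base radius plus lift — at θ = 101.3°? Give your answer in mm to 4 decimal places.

seg 1 [0°–25.1°] cycloidal, h=17: full span → s += 17 → s = 17.0000
seg 2 [25.1°–86.1°] uniform, h=17: full span → s += 17 → s = 34.0000
seg 3 [86.1°–218.3°] simple-harmonic, h=-9: θ=101.3° here. β=15.2, B=132.2. -9/2·(1 − cos(π·0.1150)) = -0.2904 → s = 33.7096
radial distance = base radius + s = 42 + 33.7096 = 75.7096

75.7096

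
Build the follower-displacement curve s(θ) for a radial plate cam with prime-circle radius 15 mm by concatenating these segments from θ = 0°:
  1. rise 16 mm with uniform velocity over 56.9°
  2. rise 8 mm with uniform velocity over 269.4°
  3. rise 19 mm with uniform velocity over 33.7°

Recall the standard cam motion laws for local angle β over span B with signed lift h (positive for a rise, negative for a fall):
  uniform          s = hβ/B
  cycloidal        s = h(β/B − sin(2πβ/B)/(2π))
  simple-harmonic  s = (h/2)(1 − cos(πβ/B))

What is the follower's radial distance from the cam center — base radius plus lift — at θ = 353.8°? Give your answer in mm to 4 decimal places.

seg 1 [0°–56.9°] uniform, h=16: full span → s += 16 → s = 16.0000
seg 2 [56.9°–326.3°] uniform, h=8: full span → s += 8 → s = 24.0000
seg 3 [326.3°–360°] uniform, h=19: θ=353.8° here. β=27.5, B=33.7. 19·27.5/33.7 = 15.5045 → s = 39.5045
radial distance = base radius + s = 15 + 39.5045 = 54.5045

54.5045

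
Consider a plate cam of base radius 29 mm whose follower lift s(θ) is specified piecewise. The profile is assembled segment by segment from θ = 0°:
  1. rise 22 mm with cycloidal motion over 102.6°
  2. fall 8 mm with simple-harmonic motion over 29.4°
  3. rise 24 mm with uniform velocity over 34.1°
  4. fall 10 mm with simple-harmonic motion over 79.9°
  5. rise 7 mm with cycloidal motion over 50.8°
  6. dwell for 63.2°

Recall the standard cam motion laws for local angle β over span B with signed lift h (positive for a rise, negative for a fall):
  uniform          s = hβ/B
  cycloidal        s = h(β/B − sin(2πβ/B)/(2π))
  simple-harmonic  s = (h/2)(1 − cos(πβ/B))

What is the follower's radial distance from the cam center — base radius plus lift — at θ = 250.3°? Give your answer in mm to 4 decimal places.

seg 1 [0°–102.6°] cycloidal, h=22: full span → s += 22 → s = 22.0000
seg 2 [102.6°–132°] simple-harmonic, h=-8: full span → s += -8 → s = 14.0000
seg 3 [132°–166.1°] uniform, h=24: full span → s += 24 → s = 38.0000
seg 4 [166.1°–246°] simple-harmonic, h=-10: full span → s += -10 → s = 28.0000
seg 5 [246°–296.8°] cycloidal, h=7: θ=250.3° here. β=4.3, B=50.8. 7·(0.0846 − sin(2π·0.0846)/(2π)) = 0.0275 → s = 28.0275
radial distance = base radius + s = 29 + 28.0275 = 57.0275

57.0275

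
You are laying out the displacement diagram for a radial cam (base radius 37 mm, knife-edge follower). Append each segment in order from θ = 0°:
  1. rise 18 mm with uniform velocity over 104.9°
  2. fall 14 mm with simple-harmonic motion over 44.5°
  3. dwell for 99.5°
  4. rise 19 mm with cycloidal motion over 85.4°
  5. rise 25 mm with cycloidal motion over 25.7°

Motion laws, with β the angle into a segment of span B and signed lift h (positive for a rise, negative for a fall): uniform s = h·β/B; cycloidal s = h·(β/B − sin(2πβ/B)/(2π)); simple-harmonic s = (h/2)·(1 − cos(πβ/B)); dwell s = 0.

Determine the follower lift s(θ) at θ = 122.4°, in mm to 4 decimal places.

seg 1 [0°–104.9°] uniform, h=18: full span → s += 18 → s = 18.0000
seg 2 [104.9°–149.4°] simple-harmonic, h=-14: θ=122.4° here. β=17.5, B=44.5. -14/2·(1 − cos(π·0.3933)) = -4.6964 → s = 13.3036

13.3036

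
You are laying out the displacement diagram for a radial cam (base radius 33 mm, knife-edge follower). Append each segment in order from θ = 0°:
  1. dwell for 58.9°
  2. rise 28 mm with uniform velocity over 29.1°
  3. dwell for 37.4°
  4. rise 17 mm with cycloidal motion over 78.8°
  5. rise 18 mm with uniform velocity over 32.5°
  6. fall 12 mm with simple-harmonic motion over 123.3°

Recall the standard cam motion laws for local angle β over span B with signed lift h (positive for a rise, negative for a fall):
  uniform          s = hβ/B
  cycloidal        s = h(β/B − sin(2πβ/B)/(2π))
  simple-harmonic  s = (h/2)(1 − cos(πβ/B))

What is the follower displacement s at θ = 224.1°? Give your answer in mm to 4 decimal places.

seg 1 [0°–58.9°] dwell: s stays 0.0000
seg 2 [58.9°–88°] uniform, h=28: full span → s += 28 → s = 28.0000
seg 3 [88°–125.4°] dwell: s stays 28.0000
seg 4 [125.4°–204.2°] cycloidal, h=17: full span → s += 17 → s = 45.0000
seg 5 [204.2°–236.7°] uniform, h=18: θ=224.1° here. β=19.9, B=32.5. 18·19.9/32.5 = 11.0215 → s = 56.0215

56.0215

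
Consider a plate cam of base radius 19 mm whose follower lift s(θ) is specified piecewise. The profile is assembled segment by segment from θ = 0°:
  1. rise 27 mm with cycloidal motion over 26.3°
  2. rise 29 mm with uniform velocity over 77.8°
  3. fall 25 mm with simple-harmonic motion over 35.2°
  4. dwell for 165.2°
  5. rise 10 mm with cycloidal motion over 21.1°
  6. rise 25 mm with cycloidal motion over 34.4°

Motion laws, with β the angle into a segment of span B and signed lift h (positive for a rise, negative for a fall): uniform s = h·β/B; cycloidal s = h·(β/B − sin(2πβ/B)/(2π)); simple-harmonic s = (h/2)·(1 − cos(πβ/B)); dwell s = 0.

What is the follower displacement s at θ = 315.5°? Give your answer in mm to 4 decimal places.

seg 1 [0°–26.3°] cycloidal, h=27: full span → s += 27 → s = 27.0000
seg 2 [26.3°–104.1°] uniform, h=29: full span → s += 29 → s = 56.0000
seg 3 [104.1°–139.3°] simple-harmonic, h=-25: full span → s += -25 → s = 31.0000
seg 4 [139.3°–304.5°] dwell: s stays 31.0000
seg 5 [304.5°–325.6°] cycloidal, h=10: θ=315.5° here. β=11, B=21.1. 10·(0.5213 − sin(2π·0.5213)/(2π)) = 5.4259 → s = 36.4259

36.4259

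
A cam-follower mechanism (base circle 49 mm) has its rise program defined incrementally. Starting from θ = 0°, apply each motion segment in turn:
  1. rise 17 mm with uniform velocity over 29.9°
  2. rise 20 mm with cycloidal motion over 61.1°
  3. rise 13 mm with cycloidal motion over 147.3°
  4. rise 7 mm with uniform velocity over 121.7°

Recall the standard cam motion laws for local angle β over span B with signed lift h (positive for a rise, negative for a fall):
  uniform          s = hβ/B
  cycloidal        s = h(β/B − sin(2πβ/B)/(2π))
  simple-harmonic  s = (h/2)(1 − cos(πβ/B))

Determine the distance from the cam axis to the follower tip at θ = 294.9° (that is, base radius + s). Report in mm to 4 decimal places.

seg 1 [0°–29.9°] uniform, h=17: full span → s += 17 → s = 17.0000
seg 2 [29.9°–91°] cycloidal, h=20: full span → s += 20 → s = 37.0000
seg 3 [91°–238.3°] cycloidal, h=13: full span → s += 13 → s = 50.0000
seg 4 [238.3°–360°] uniform, h=7: θ=294.9° here. β=56.6, B=121.7. 7·56.6/121.7 = 3.2555 → s = 53.2555
radial distance = base radius + s = 49 + 53.2555 = 102.2555

102.2555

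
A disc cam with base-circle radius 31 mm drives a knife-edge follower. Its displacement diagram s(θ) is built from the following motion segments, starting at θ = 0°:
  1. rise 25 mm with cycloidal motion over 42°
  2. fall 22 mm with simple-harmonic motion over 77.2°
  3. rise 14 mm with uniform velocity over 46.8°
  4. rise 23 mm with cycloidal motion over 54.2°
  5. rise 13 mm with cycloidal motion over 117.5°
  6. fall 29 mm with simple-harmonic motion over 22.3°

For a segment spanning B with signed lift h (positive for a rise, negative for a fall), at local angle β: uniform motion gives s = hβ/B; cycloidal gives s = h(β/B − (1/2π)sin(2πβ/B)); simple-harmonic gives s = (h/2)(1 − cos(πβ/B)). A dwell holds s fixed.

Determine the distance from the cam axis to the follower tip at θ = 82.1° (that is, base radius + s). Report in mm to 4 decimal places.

seg 1 [0°–42°] cycloidal, h=25: full span → s += 25 → s = 25.0000
seg 2 [42°–119.2°] simple-harmonic, h=-22: θ=82.1° here. β=40.1, B=77.2. -22/2·(1 − cos(π·0.5194)) = -11.6710 → s = 13.3290
radial distance = base radius + s = 31 + 13.3290 = 44.3290

44.3290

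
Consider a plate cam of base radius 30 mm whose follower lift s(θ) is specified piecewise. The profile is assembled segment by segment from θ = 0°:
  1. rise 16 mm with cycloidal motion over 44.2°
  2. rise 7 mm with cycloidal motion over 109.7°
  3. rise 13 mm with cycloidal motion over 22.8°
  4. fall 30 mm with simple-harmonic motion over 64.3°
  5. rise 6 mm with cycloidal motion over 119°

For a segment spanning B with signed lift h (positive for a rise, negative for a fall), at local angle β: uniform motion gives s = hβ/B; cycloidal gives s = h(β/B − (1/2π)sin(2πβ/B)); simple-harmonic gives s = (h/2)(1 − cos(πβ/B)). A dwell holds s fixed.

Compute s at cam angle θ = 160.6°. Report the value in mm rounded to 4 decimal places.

seg 1 [0°–44.2°] cycloidal, h=16: full span → s += 16 → s = 16.0000
seg 2 [44.2°–153.9°] cycloidal, h=7: full span → s += 7 → s = 23.0000
seg 3 [153.9°–176.7°] cycloidal, h=13: θ=160.6° here. β=6.7, B=22.8. 13·(0.2939 − sin(2π·0.2939)/(2π)) = 1.8292 → s = 24.8292

24.8292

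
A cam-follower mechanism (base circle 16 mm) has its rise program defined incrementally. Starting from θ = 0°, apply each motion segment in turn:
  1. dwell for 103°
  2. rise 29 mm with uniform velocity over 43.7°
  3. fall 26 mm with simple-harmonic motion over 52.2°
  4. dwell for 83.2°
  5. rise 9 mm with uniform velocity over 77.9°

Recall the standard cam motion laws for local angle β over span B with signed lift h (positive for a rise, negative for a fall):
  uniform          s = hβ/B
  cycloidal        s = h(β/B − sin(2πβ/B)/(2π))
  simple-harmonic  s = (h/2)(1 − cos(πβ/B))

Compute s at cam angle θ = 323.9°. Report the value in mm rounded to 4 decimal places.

seg 1 [0°–103°] dwell: s stays 0.0000
seg 2 [103°–146.7°] uniform, h=29: full span → s += 29 → s = 29.0000
seg 3 [146.7°–198.9°] simple-harmonic, h=-26: full span → s += -26 → s = 3.0000
seg 4 [198.9°–282.1°] dwell: s stays 3.0000
seg 5 [282.1°–360°] uniform, h=9: θ=323.9° here. β=41.8, B=77.9. 9·41.8/77.9 = 4.8293 → s = 7.8293

7.8293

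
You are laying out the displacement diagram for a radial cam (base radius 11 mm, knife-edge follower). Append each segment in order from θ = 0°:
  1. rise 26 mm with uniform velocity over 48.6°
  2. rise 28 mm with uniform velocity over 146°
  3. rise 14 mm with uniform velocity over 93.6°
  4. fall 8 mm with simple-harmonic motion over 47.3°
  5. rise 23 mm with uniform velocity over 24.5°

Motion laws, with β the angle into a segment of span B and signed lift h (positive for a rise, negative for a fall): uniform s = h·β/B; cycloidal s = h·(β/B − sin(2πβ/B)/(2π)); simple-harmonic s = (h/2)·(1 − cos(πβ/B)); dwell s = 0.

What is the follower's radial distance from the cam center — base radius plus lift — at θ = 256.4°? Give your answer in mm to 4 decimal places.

seg 1 [0°–48.6°] uniform, h=26: full span → s += 26 → s = 26.0000
seg 2 [48.6°–194.6°] uniform, h=28: full span → s += 28 → s = 54.0000
seg 3 [194.6°–288.2°] uniform, h=14: θ=256.4° here. β=61.8, B=93.6. 14·61.8/93.6 = 9.2436 → s = 63.2436
radial distance = base radius + s = 11 + 63.2436 = 74.2436

74.2436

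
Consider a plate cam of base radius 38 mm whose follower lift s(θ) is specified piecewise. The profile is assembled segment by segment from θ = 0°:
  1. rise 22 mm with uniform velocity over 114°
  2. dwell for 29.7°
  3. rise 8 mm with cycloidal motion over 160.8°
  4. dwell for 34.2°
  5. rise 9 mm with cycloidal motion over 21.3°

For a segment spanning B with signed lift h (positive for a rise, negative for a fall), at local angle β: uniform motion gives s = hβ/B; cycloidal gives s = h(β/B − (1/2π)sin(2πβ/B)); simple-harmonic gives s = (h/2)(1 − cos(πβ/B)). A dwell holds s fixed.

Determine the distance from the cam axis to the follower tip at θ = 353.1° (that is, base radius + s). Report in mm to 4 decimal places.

seg 1 [0°–114°] uniform, h=22: full span → s += 22 → s = 22.0000
seg 2 [114°–143.7°] dwell: s stays 22.0000
seg 3 [143.7°–304.5°] cycloidal, h=8: full span → s += 8 → s = 30.0000
seg 4 [304.5°–338.7°] dwell: s stays 30.0000
seg 5 [338.7°–360°] cycloidal, h=9: θ=353.1° here. β=14.4, B=21.3. 9·(0.6761 − sin(2π·0.6761)/(2π)) = 7.3651 → s = 37.3651
radial distance = base radius + s = 38 + 37.3651 = 75.3651

75.3651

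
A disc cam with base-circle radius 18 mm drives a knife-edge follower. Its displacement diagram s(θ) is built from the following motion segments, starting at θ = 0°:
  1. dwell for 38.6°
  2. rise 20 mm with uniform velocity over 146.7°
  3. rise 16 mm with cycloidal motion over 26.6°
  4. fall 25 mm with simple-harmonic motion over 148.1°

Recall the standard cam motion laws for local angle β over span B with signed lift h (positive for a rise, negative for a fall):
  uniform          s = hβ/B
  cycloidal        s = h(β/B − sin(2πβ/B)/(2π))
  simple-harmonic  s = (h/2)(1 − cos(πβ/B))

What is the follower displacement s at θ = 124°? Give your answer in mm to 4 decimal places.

seg 1 [0°–38.6°] dwell: s stays 0.0000
seg 2 [38.6°–185.3°] uniform, h=20: θ=124° here. β=85.4, B=146.7. 20·85.4/146.7 = 11.6428 → s = 11.6428

11.6428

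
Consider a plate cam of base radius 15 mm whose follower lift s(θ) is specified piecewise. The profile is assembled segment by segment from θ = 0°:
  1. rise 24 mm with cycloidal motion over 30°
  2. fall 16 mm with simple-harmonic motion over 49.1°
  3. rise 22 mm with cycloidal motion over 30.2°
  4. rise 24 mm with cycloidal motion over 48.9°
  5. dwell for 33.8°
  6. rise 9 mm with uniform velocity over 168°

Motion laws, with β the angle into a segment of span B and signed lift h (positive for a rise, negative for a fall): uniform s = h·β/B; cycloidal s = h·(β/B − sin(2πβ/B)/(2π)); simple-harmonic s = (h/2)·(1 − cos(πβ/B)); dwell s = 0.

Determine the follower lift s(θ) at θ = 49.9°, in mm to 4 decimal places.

seg 1 [0°–30°] cycloidal, h=24: full span → s += 24 → s = 24.0000
seg 2 [30°–79.1°] simple-harmonic, h=-16: θ=49.9° here. β=19.9, B=49.1. -16/2·(1 − cos(π·0.4053)) = -5.6548 → s = 18.3452

18.3452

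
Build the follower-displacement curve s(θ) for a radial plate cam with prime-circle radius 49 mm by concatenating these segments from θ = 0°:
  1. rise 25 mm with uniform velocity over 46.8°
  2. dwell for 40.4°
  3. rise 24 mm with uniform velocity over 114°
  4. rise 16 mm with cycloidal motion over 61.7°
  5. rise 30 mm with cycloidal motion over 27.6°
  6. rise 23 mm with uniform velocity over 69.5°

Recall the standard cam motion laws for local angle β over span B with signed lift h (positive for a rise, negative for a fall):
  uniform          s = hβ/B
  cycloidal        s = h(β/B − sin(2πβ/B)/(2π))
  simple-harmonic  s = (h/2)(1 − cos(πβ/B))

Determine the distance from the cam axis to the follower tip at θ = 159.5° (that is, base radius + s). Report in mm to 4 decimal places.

seg 1 [0°–46.8°] uniform, h=25: full span → s += 25 → s = 25.0000
seg 2 [46.8°–87.2°] dwell: s stays 25.0000
seg 3 [87.2°–201.2°] uniform, h=24: θ=159.5° here. β=72.3, B=114. 24·72.3/114 = 15.2211 → s = 40.2211
radial distance = base radius + s = 49 + 40.2211 = 89.2211

89.2211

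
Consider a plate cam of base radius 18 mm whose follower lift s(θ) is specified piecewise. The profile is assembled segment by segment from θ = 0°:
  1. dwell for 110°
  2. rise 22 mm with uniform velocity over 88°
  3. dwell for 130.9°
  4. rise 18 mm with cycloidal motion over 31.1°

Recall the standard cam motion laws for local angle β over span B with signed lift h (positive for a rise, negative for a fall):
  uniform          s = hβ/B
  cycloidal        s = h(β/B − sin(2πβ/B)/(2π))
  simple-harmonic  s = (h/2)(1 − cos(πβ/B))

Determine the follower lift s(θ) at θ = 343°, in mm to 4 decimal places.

seg 1 [0°–110°] dwell: s stays 0.0000
seg 2 [110°–198°] uniform, h=22: full span → s += 22 → s = 22.0000
seg 3 [198°–328.9°] dwell: s stays 22.0000
seg 4 [328.9°–360°] cycloidal, h=18: θ=343° here. β=14.1, B=31.1. 18·(0.4534 − sin(2π·0.4534)/(2π)) = 7.3335 → s = 29.3335

29.3335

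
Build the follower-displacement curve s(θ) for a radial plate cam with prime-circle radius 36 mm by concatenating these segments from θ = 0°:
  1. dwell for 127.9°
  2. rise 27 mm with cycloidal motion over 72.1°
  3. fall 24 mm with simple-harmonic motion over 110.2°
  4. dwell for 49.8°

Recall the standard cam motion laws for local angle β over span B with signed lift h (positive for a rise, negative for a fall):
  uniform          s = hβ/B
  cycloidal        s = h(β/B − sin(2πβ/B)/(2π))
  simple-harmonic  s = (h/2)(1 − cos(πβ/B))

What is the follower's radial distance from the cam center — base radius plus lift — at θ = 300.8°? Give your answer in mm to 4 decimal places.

seg 1 [0°–127.9°] dwell: s stays 0.0000
seg 2 [127.9°–200°] cycloidal, h=27: full span → s += 27 → s = 27.0000
seg 3 [200°–310.2°] simple-harmonic, h=-24: θ=300.8° here. β=100.8, B=110.2. -24/2·(1 − cos(π·0.9147)) = -23.5717 → s = 3.4283
radial distance = base radius + s = 36 + 3.4283 = 39.4283

39.4283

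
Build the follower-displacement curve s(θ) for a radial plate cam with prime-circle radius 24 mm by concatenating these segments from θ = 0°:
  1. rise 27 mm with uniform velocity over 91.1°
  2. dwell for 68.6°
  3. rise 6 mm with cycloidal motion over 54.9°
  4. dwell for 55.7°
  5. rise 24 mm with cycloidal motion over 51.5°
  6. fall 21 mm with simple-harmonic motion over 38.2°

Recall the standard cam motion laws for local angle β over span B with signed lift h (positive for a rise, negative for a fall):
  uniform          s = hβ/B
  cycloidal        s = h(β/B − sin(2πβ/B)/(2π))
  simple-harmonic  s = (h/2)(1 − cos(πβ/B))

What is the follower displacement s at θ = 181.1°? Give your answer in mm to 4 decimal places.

seg 1 [0°–91.1°] uniform, h=27: full span → s += 27 → s = 27.0000
seg 2 [91.1°–159.7°] dwell: s stays 27.0000
seg 3 [159.7°–214.6°] cycloidal, h=6: θ=181.1° here. β=21.4, B=54.9. 6·(0.3898 − sin(2π·0.3898)/(2π)) = 1.7292 → s = 28.7292

28.7292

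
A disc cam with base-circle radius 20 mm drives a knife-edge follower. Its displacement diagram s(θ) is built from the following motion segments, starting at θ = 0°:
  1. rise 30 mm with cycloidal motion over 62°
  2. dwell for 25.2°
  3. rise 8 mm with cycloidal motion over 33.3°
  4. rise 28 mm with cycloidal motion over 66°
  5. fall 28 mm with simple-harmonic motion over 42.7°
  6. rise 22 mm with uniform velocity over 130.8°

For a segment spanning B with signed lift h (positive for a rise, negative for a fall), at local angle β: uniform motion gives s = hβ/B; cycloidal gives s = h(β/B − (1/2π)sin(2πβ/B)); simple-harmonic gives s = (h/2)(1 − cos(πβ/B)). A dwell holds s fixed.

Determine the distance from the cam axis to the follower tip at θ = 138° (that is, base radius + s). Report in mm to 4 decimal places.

seg 1 [0°–62°] cycloidal, h=30: full span → s += 30 → s = 30.0000
seg 2 [62°–87.2°] dwell: s stays 30.0000
seg 3 [87.2°–120.5°] cycloidal, h=8: full span → s += 8 → s = 38.0000
seg 4 [120.5°–186.5°] cycloidal, h=28: θ=138° here. β=17.5, B=66. 28·(0.2652 − sin(2π·0.2652)/(2π)) = 2.9881 → s = 40.9881
radial distance = base radius + s = 20 + 40.9881 = 60.9881

60.9881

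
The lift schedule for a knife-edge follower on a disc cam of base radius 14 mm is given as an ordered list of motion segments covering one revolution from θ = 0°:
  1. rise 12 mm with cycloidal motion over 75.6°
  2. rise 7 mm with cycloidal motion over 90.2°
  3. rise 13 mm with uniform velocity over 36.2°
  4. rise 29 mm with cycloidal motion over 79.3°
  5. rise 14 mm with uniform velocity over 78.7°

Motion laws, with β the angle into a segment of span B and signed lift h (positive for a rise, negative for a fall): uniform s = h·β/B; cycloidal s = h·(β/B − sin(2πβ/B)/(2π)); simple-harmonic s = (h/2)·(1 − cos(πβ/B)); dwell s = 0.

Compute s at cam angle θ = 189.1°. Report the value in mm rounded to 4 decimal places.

seg 1 [0°–75.6°] cycloidal, h=12: full span → s += 12 → s = 12.0000
seg 2 [75.6°–165.8°] cycloidal, h=7: full span → s += 7 → s = 19.0000
seg 3 [165.8°–202°] uniform, h=13: θ=189.1° here. β=23.3, B=36.2. 13·23.3/36.2 = 8.3674 → s = 27.3674

27.3674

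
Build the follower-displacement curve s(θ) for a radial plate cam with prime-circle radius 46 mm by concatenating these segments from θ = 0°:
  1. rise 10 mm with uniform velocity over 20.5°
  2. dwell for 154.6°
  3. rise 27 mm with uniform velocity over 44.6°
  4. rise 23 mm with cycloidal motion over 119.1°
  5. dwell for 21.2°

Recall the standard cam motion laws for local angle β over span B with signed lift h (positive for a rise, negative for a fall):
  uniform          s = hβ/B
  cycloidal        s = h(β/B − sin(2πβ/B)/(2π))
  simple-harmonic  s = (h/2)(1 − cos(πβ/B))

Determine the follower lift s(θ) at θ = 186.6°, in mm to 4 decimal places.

seg 1 [0°–20.5°] uniform, h=10: full span → s += 10 → s = 10.0000
seg 2 [20.5°–175.1°] dwell: s stays 10.0000
seg 3 [175.1°–219.7°] uniform, h=27: θ=186.6° here. β=11.5, B=44.6. 27·11.5/44.6 = 6.9619 → s = 16.9619

16.9619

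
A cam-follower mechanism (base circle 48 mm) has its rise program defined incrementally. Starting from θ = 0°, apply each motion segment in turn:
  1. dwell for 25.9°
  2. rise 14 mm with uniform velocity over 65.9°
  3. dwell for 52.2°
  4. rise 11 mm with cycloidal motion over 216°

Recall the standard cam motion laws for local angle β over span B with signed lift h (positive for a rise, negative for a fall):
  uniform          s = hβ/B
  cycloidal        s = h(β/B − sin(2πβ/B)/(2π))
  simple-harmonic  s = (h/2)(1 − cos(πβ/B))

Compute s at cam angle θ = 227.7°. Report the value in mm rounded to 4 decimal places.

seg 1 [0°–25.9°] dwell: s stays 0.0000
seg 2 [25.9°–91.8°] uniform, h=14: full span → s += 14 → s = 14.0000
seg 3 [91.8°–144°] dwell: s stays 14.0000
seg 4 [144°–360°] cycloidal, h=11: θ=227.7° here. β=83.7, B=216. 11·(0.3875 − sin(2π·0.3875)/(2π)) = 3.1255 → s = 17.1255

17.1255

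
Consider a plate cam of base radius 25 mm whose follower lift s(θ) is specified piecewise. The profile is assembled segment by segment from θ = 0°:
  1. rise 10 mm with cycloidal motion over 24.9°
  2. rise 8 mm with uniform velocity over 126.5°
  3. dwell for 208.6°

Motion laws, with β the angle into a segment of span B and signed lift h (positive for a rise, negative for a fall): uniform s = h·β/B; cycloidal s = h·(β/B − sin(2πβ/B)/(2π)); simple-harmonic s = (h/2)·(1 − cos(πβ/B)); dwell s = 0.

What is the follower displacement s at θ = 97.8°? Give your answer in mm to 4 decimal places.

seg 1 [0°–24.9°] cycloidal, h=10: full span → s += 10 → s = 10.0000
seg 2 [24.9°–151.4°] uniform, h=8: θ=97.8° here. β=72.9, B=126.5. 8·72.9/126.5 = 4.6103 → s = 14.6103

14.6103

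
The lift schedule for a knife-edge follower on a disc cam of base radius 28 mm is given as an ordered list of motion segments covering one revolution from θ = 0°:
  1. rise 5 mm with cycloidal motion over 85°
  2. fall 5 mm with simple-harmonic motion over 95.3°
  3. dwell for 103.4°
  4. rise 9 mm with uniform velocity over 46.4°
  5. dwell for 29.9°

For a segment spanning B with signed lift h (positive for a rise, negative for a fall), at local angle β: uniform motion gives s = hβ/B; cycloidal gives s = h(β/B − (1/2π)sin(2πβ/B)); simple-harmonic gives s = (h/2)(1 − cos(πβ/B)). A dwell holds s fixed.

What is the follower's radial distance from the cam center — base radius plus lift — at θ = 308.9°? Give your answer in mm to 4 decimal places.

seg 1 [0°–85°] cycloidal, h=5: full span → s += 5 → s = 5.0000
seg 2 [85°–180.3°] simple-harmonic, h=-5: full span → s += -5 → s = 0.0000
seg 3 [180.3°–283.7°] dwell: s stays 0.0000
seg 4 [283.7°–330.1°] uniform, h=9: θ=308.9° here. β=25.2, B=46.4. 9·25.2/46.4 = 4.8879 → s = 4.8879
radial distance = base radius + s = 28 + 4.8879 = 32.8879

32.8879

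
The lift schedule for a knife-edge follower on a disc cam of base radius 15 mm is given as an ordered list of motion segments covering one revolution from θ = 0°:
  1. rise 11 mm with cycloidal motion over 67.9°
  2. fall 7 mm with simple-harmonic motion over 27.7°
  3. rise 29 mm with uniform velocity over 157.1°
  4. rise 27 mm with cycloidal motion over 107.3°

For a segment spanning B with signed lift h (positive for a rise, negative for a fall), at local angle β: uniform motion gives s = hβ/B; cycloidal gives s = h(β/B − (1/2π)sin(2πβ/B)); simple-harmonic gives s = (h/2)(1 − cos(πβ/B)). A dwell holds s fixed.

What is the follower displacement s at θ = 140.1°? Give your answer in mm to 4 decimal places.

seg 1 [0°–67.9°] cycloidal, h=11: full span → s += 11 → s = 11.0000
seg 2 [67.9°–95.6°] simple-harmonic, h=-7: full span → s += -7 → s = 4.0000
seg 3 [95.6°–252.7°] uniform, h=29: θ=140.1° here. β=44.5, B=157.1. 29·44.5/157.1 = 8.2145 → s = 12.2145

12.2145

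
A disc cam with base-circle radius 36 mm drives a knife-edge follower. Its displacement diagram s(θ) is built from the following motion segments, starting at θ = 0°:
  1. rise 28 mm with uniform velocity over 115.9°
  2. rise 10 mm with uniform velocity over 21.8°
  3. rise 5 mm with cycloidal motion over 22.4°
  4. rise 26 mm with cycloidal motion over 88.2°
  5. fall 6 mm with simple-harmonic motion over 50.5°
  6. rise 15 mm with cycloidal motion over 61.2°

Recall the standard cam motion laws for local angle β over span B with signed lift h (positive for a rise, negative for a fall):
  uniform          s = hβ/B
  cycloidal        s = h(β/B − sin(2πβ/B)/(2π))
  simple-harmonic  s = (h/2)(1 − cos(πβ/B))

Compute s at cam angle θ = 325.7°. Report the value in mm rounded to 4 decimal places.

seg 1 [0°–115.9°] uniform, h=28: full span → s += 28 → s = 28.0000
seg 2 [115.9°–137.7°] uniform, h=10: full span → s += 10 → s = 38.0000
seg 3 [137.7°–160.1°] cycloidal, h=5: full span → s += 5 → s = 43.0000
seg 4 [160.1°–248.3°] cycloidal, h=26: full span → s += 26 → s = 69.0000
seg 5 [248.3°–298.8°] simple-harmonic, h=-6: full span → s += -6 → s = 63.0000
seg 6 [298.8°–360°] cycloidal, h=15: θ=325.7° here. β=26.9, B=61.2. 15·(0.4395 − sin(2π·0.4395)/(2π)) = 5.7079 → s = 68.7079

68.7079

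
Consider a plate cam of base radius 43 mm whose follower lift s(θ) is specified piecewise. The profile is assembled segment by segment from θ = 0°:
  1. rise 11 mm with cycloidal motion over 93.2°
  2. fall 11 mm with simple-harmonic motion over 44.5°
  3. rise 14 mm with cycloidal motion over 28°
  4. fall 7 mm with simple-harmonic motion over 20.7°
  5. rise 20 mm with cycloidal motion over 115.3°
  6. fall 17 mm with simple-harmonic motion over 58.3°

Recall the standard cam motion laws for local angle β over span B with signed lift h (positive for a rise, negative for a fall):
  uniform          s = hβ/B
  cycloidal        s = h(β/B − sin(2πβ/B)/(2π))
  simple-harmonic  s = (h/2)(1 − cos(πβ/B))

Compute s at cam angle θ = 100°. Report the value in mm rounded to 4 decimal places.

seg 1 [0°–93.2°] cycloidal, h=11: full span → s += 11 → s = 11.0000
seg 2 [93.2°–137.7°] simple-harmonic, h=-11: θ=100° here. β=6.8, B=44.5. -11/2·(1 − cos(π·0.1528)) = -0.6217 → s = 10.3783

10.3783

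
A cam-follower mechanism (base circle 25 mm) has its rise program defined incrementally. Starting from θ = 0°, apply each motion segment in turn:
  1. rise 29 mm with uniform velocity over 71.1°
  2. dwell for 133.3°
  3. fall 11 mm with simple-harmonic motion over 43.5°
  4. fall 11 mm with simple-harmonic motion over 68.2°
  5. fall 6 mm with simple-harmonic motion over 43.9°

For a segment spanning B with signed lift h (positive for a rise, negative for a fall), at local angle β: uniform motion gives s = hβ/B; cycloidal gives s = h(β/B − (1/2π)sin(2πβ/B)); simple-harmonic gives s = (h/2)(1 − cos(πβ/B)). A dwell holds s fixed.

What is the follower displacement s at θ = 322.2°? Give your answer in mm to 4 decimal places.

seg 1 [0°–71.1°] uniform, h=29: full span → s += 29 → s = 29.0000
seg 2 [71.1°–204.4°] dwell: s stays 29.0000
seg 3 [204.4°–247.9°] simple-harmonic, h=-11: full span → s += -11 → s = 18.0000
seg 4 [247.9°–316.1°] simple-harmonic, h=-11: full span → s += -11 → s = 7.0000
seg 5 [316.1°–360°] simple-harmonic, h=-6: θ=322.2° here. β=6.1, B=43.9. -6/2·(1 − cos(π·0.1390)) = -0.2813 → s = 6.7187

6.7187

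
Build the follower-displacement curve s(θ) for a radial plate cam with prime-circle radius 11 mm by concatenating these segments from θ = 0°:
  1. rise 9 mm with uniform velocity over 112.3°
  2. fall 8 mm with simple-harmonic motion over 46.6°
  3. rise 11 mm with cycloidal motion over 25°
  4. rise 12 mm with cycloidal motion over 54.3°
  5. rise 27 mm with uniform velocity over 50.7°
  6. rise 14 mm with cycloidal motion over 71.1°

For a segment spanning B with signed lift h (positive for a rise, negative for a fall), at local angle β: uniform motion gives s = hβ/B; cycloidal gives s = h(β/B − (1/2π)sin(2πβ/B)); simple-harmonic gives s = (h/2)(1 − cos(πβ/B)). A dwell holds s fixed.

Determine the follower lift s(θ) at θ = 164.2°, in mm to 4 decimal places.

seg 1 [0°–112.3°] uniform, h=9: full span → s += 9 → s = 9.0000
seg 2 [112.3°–158.9°] simple-harmonic, h=-8: full span → s += -8 → s = 1.0000
seg 3 [158.9°–183.9°] cycloidal, h=11: θ=164.2° here. β=5.3, B=25. 11·(0.2120 − sin(2π·0.2120)/(2π)) = 0.6310 → s = 1.6310

1.6310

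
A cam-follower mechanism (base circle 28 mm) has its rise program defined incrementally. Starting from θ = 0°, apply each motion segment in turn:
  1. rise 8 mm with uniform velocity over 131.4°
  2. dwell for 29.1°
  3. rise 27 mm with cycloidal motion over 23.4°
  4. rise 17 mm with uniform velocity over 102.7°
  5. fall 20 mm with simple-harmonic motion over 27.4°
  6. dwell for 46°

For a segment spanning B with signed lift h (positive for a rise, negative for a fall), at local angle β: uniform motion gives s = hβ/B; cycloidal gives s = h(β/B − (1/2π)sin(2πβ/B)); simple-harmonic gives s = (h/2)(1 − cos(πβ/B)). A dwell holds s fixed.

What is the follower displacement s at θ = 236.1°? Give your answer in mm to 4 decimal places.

seg 1 [0°–131.4°] uniform, h=8: full span → s += 8 → s = 8.0000
seg 2 [131.4°–160.5°] dwell: s stays 8.0000
seg 3 [160.5°–183.9°] cycloidal, h=27: full span → s += 27 → s = 35.0000
seg 4 [183.9°–286.6°] uniform, h=17: θ=236.1° here. β=52.2, B=102.7. 17·52.2/102.7 = 8.6407 → s = 43.6407

43.6407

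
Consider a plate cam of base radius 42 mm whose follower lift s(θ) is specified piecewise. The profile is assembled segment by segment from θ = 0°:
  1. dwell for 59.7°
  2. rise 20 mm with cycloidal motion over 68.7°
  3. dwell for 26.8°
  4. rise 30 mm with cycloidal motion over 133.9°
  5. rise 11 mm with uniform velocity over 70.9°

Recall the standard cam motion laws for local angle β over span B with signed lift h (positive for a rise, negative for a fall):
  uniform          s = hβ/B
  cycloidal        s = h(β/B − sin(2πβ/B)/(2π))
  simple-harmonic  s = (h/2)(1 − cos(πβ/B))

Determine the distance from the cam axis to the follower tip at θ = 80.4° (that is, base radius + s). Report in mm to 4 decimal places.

seg 1 [0°–59.7°] dwell: s stays 0.0000
seg 2 [59.7°–128.4°] cycloidal, h=20: θ=80.4° here. β=20.7, B=68.7. 20·(0.3013 − sin(2π·0.3013)/(2π)) = 3.0071 → s = 3.0071
radial distance = base radius + s = 42 + 3.0071 = 45.0071

45.0071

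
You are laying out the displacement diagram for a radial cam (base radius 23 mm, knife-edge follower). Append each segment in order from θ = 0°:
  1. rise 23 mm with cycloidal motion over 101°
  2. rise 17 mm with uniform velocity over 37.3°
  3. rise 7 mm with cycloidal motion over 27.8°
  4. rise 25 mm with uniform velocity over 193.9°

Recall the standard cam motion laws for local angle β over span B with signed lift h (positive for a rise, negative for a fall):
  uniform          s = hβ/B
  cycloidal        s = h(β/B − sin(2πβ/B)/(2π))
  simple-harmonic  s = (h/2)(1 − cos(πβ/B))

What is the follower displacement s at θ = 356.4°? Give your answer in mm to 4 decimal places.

seg 1 [0°–101°] cycloidal, h=23: full span → s += 23 → s = 23.0000
seg 2 [101°–138.3°] uniform, h=17: full span → s += 17 → s = 40.0000
seg 3 [138.3°–166.1°] cycloidal, h=7: full span → s += 7 → s = 47.0000
seg 4 [166.1°–360°] uniform, h=25: θ=356.4° here. β=190.3, B=193.9. 25·190.3/193.9 = 24.5358 → s = 71.5358

71.5358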